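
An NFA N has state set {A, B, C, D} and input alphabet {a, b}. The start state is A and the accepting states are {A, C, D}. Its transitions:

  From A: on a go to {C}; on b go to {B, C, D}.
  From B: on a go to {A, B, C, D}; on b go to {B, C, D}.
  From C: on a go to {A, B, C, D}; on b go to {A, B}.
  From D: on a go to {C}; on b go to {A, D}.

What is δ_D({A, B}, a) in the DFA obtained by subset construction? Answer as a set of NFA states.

δ(A,a) = {C}; δ(B,a) = {A, B, C, D}.
Union: {A, B, C, D}.

{A, B, C, D}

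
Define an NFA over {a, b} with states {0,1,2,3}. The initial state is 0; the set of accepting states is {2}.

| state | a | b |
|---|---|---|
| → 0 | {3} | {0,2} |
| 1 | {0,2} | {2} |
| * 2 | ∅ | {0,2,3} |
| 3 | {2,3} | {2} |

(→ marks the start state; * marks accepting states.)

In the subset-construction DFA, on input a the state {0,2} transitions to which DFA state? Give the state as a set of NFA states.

δ(0,a) = {3}; δ(2,a) = ∅.
Union: {3}.

{3}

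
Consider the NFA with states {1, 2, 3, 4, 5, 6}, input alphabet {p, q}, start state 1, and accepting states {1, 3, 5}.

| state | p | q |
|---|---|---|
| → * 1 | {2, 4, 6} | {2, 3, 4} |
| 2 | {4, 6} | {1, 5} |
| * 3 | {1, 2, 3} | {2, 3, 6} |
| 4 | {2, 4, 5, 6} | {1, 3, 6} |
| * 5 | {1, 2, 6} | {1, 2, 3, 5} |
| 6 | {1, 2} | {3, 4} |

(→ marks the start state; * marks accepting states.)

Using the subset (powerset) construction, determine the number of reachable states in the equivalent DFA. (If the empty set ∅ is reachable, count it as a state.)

Start state of the DFA: {1}.
{1} --p--> {2, 4, 6}  [new]
{1} --q--> {2, 3, 4}  [new]
{2, 4, 6} --p--> {1, 2, 4, 5, 6}  [new]
{2, 4, 6} --q--> {1, 3, 4, 5, 6}  [new]
{2, 3, 4} --p--> {1, 2, 3, 4, 5, 6}  [new]
{2, 3, 4} --q--> {1, 2, 3, 5, 6}  [new]
{1, 2, 4, 5, 6} --p--> {1, 2, 4, 5, 6}  [seen]
{1, 2, 4, 5, 6} --q--> {1, 2, 3, 4, 5, 6}  [seen]
{1, 3, 4, 5, 6} --p--> {1, 2, 3, 4, 5, 6}  [seen]
{1, 3, 4, 5, 6} --q--> {1, 2, 3, 4, 5, 6}  [seen]
{1, 2, 3, 4, 5, 6} --p--> {1, 2, 3, 4, 5, 6}  [seen]
{1, 2, 3, 4, 5, 6} --q--> {1, 2, 3, 4, 5, 6}  [seen]
{1, 2, 3, 5, 6} --p--> {1, 2, 3, 4, 6}  [new]
{1, 2, 3, 5, 6} --q--> {1, 2, 3, 4, 5, 6}  [seen]
{1, 2, 3, 4, 6} --p--> {1, 2, 3, 4, 5, 6}  [seen]
{1, 2, 3, 4, 6} --q--> {1, 2, 3, 4, 5, 6}  [seen]
Reachable DFA states: {1}, {2, 4, 6}, {2, 3, 4}, {1, 2, 4, 5, 6}, {1, 3, 4, 5, 6}, {1, 2, 3, 4, 5, 6}, {1, 2, 3, 5, 6}, {1, 2, 3, 4, 6}.

8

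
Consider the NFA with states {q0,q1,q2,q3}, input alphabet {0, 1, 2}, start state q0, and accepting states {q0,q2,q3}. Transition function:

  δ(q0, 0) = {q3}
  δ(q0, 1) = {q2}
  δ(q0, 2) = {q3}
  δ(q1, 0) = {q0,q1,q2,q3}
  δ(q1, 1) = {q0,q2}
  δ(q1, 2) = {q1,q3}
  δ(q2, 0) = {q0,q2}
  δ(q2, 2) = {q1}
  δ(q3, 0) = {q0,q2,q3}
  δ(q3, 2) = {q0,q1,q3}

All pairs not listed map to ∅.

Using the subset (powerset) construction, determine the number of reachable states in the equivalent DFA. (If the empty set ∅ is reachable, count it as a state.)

10

Start state of the DFA: {q0}.
{q0} --0--> {q3}  [new]
{q0} --1--> {q2}  [new]
{q0} --2--> {q3}  [seen]
{q3} --0--> {q0,q2,q3}  [new]
{q3} --1--> ∅  [new]
{q3} --2--> {q0,q1,q3}  [new]
{q2} --0--> {q0,q2}  [new]
{q2} --1--> ∅  [seen]
{q2} --2--> {q1}  [new]
{q0,q2,q3} --0--> {q0,q2,q3}  [seen]
{q0,q2,q3} --1--> {q2}  [seen]
{q0,q2,q3} --2--> {q0,q1,q3}  [seen]
∅ --0--> ∅  [seen]
∅ --1--> ∅  [seen]
∅ --2--> ∅  [seen]
{q0,q1,q3} --0--> {q0,q1,q2,q3}  [new]
{q0,q1,q3} --1--> {q0,q2}  [seen]
{q0,q1,q3} --2--> {q0,q1,q3}  [seen]
{q0,q2} --0--> {q0,q2,q3}  [seen]
{q0,q2} --1--> {q2}  [seen]
{q0,q2} --2--> {q1,q3}  [new]
{q1} --0--> {q0,q1,q2,q3}  [seen]
{q1} --1--> {q0,q2}  [seen]
{q1} --2--> {q1,q3}  [seen]
{q0,q1,q2,q3} --0--> {q0,q1,q2,q3}  [seen]
{q0,q1,q2,q3} --1--> {q0,q2}  [seen]
{q0,q1,q2,q3} --2--> {q0,q1,q3}  [seen]
{q1,q3} --0--> {q0,q1,q2,q3}  [seen]
{q1,q3} --1--> {q0,q2}  [seen]
{q1,q3} --2--> {q0,q1,q3}  [seen]
Reachable DFA states: {q0}, {q3}, {q2}, {q0,q2,q3}, ∅, {q0,q1,q3}, {q0,q2}, {q1}, {q0,q1,q2,q3}, {q1,q3}.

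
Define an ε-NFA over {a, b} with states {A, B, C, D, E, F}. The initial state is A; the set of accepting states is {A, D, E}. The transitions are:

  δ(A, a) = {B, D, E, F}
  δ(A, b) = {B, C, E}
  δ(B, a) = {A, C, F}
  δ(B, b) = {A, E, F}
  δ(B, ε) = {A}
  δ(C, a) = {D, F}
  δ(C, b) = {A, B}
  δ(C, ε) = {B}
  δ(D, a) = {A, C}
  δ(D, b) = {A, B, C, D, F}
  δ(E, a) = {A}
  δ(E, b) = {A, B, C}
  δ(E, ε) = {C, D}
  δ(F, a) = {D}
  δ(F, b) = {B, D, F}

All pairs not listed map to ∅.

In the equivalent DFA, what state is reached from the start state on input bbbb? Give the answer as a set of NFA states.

Start: {A}.
δ(A,b) = {B, C, E}.
Union: {B, C, E}.
ε-closure gives {A, B, C, D, E}.
After b: {A, B, C, D, E}.
δ(A,b) = {B, C, E}; δ(B,b) = {A, E, F}; δ(C,b) = {A, B}; δ(D,b) = {A, B, C, D, F}; δ(E,b) = {A, B, C}.
Union: {A, B, C, D, E, F}.
After b: {A, B, C, D, E, F}.
δ(A,b) = {B, C, E}; δ(B,b) = {A, E, F}; δ(C,b) = {A, B}; δ(D,b) = {A, B, C, D, F}; δ(E,b) = {A, B, C}; δ(F,b) = {B, D, F}.
Union: {A, B, C, D, E, F}.
After b: {A, B, C, D, E, F}.
δ(A,b) = {B, C, E}; δ(B,b) = {A, E, F}; δ(C,b) = {A, B}; δ(D,b) = {A, B, C, D, F}; δ(E,b) = {A, B, C}; δ(F,b) = {B, D, F}.
Union: {A, B, C, D, E, F}.
After b: {A, B, C, D, E, F}.

{A, B, C, D, E, F}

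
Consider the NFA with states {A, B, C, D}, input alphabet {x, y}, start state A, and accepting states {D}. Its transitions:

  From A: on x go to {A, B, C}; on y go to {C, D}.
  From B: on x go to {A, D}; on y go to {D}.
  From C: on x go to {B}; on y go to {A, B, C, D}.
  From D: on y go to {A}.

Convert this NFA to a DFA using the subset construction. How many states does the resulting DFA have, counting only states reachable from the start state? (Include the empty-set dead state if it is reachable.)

9

Start state of the DFA: {A}.
{A} --x--> {A, B, C}  [new]
{A} --y--> {C, D}  [new]
{A, B, C} --x--> {A, B, C, D}  [new]
{A, B, C} --y--> {A, B, C, D}  [seen]
{C, D} --x--> {B}  [new]
{C, D} --y--> {A, B, C, D}  [seen]
{A, B, C, D} --x--> {A, B, C, D}  [seen]
{A, B, C, D} --y--> {A, B, C, D}  [seen]
{B} --x--> {A, D}  [new]
{B} --y--> {D}  [new]
{A, D} --x--> {A, B, C}  [seen]
{A, D} --y--> {A, C, D}  [new]
{D} --x--> ∅  [new]
{D} --y--> {A}  [seen]
{A, C, D} --x--> {A, B, C}  [seen]
{A, C, D} --y--> {A, B, C, D}  [seen]
∅ --x--> ∅  [seen]
∅ --y--> ∅  [seen]
Reachable DFA states: {A}, {A, B, C}, {C, D}, {A, B, C, D}, {B}, {A, D}, {D}, {A, C, D}, ∅.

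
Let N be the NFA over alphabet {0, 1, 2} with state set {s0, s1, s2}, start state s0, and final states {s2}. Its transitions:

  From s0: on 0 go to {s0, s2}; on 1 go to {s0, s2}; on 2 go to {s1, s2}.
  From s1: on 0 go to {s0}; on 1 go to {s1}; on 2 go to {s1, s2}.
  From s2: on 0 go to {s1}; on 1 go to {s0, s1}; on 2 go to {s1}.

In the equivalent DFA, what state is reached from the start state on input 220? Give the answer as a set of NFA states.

Start: {s0}.
δ(s0,2) = {s1, s2}.
Union: {s1, s2}.
After 2: {s1, s2}.
δ(s1,2) = {s1, s2}; δ(s2,2) = {s1}.
Union: {s1, s2}.
After 2: {s1, s2}.
δ(s1,0) = {s0}; δ(s2,0) = {s1}.
Union: {s0, s1}.
After 0: {s0, s1}.

{s0, s1}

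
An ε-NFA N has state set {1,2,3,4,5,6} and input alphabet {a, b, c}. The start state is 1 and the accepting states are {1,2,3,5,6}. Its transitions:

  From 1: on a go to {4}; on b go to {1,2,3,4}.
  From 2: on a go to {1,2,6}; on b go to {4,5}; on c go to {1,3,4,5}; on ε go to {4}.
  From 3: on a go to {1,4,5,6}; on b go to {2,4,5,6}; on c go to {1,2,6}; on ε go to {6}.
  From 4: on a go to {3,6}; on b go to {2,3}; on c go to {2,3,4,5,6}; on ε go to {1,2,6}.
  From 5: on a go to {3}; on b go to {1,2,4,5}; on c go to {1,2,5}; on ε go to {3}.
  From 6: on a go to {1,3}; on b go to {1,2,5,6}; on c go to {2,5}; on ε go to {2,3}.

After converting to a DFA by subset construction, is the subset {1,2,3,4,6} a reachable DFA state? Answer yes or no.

Start state of the DFA: {1} (ε-closure of the NFA start).
{1} --a--> {1,2,3,4,6}  [new]
{1} --b--> {1,2,3,4,6}  [seen]
{1} --c--> ∅  [new]
{1,2,3,4,6} --a--> {1,2,3,4,5,6}  [new]
{1,2,3,4,6} --b--> {1,2,3,4,5,6}  [seen]
{1,2,3,4,6} --c--> {1,2,3,4,5,6}  [seen]
∅ --a--> ∅  [seen]
∅ --b--> ∅  [seen]
∅ --c--> ∅  [seen]
{1,2,3,4,5,6} --a--> {1,2,3,4,5,6}  [seen]
{1,2,3,4,5,6} --b--> {1,2,3,4,5,6}  [seen]
{1,2,3,4,5,6} --c--> {1,2,3,4,5,6}  [seen]
Reachable DFA states: {1}, {1,2,3,4,6}, ∅, {1,2,3,4,5,6}.
{1,2,3,4,6} is among them.

yes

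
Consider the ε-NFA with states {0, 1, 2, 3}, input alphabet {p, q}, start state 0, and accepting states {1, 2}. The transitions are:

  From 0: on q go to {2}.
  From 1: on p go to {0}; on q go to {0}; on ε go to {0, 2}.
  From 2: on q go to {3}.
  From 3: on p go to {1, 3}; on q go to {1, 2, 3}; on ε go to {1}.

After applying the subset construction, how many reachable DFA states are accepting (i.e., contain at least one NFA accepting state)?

Start state of the DFA: {0} (ε-closure of the NFA start).
{0} --p--> ∅  [new]
{0} --q--> {2}  [new]
∅ --p--> ∅  [seen]
∅ --q--> ∅  [seen]
{2} --p--> ∅  [seen]
{2} --q--> {0, 1, 2, 3}  [new]
{0, 1, 2, 3} --p--> {0, 1, 2, 3}  [seen]
{0, 1, 2, 3} --q--> {0, 1, 2, 3}  [seen]
Reachable DFA states: {0}, ∅, {2}, {0, 1, 2, 3}.
Accepting DFA states (contain an NFA accepting state): {2}, {0, 1, 2, 3}.

2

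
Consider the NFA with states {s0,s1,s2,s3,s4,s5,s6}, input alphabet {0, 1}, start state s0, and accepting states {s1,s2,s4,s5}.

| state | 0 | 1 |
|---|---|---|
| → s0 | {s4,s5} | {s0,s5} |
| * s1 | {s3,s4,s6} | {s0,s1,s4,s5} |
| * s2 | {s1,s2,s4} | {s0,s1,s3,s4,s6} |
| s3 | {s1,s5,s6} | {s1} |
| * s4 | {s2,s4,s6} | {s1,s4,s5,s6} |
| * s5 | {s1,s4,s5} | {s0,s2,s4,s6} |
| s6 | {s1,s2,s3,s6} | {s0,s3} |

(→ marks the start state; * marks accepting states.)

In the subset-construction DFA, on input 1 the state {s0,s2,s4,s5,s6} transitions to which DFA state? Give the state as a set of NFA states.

δ(s0,1) = {s0,s5}; δ(s2,1) = {s0,s1,s3,s4,s6}; δ(s4,1) = {s1,s4,s5,s6}; δ(s5,1) = {s0,s2,s4,s6}; δ(s6,1) = {s0,s3}.
Union: {s0,s1,s2,s3,s4,s5,s6}.

{s0,s1,s2,s3,s4,s5,s6}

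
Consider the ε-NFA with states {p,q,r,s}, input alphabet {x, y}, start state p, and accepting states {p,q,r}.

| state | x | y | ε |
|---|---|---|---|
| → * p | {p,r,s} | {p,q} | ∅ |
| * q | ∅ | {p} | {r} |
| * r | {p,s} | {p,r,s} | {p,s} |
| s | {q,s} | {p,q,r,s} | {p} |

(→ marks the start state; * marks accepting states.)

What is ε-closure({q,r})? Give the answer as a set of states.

{p,q,r,s}

Begin with {q,r}.
r →ε {p,s}; add p, s.
ε-closure = {p,q,r,s}.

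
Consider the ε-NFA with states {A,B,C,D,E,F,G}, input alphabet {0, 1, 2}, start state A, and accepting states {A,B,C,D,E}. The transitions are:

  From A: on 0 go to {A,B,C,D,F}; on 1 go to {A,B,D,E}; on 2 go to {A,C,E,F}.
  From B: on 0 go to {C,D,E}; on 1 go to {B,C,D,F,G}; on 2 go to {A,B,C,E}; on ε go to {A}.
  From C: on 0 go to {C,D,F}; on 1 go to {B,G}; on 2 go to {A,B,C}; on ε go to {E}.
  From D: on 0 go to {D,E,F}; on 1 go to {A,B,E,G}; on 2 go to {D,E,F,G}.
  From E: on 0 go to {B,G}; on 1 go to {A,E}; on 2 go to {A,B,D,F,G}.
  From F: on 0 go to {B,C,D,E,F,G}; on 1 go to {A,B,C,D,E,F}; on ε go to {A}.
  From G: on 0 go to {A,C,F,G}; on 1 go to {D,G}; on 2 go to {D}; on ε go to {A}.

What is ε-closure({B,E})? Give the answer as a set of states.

{A,B,E}

Begin with {B,E}.
B →ε {A}; add A.
ε-closure = {A,B,E}.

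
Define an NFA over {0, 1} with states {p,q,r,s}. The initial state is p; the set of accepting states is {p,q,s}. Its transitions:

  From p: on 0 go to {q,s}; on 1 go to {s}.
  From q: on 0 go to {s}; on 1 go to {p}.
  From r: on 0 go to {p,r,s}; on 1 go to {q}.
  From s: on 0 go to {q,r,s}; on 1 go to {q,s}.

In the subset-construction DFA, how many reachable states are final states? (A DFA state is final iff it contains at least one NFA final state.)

6

Start state of the DFA: {p}.
{p} --0--> {q,s}  [new]
{p} --1--> {s}  [new]
{q,s} --0--> {q,r,s}  [new]
{q,s} --1--> {p,q,s}  [new]
{s} --0--> {q,r,s}  [seen]
{s} --1--> {q,s}  [seen]
{q,r,s} --0--> {p,q,r,s}  [new]
{q,r,s} --1--> {p,q,s}  [seen]
{p,q,s} --0--> {q,r,s}  [seen]
{p,q,s} --1--> {p,q,s}  [seen]
{p,q,r,s} --0--> {p,q,r,s}  [seen]
{p,q,r,s} --1--> {p,q,s}  [seen]
Reachable DFA states: {p}, {q,s}, {s}, {q,r,s}, {p,q,s}, {p,q,r,s}.
Accepting DFA states (contain an NFA accepting state): {p}, {q,s}, {s}, {q,r,s}, {p,q,s}, {p,q,r,s}.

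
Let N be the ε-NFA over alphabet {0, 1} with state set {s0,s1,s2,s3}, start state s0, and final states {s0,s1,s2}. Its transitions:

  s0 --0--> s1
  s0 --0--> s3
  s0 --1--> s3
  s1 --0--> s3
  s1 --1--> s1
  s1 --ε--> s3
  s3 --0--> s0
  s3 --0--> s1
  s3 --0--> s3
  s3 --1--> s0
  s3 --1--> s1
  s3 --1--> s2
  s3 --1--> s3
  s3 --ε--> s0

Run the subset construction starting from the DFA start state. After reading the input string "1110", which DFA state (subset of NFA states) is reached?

{s0,s1,s3}

Start: {s0}.
δ(s0,1) = {s3}.
Union: {s3}.
ε-closure gives {s0,s3}.
After 1: {s0,s3}.
δ(s0,1) = {s3}; δ(s3,1) = {s0,s1,s2,s3}.
Union: {s0,s1,s2,s3}.
After 1: {s0,s1,s2,s3}.
δ(s0,1) = {s3}; δ(s1,1) = {s1}; δ(s2,1) = ∅; δ(s3,1) = {s0,s1,s2,s3}.
Union: {s0,s1,s2,s3}.
After 1: {s0,s1,s2,s3}.
δ(s0,0) = {s1,s3}; δ(s1,0) = {s3}; δ(s2,0) = ∅; δ(s3,0) = {s0,s1,s3}.
Union: {s0,s1,s3}.
After 0: {s0,s1,s3}.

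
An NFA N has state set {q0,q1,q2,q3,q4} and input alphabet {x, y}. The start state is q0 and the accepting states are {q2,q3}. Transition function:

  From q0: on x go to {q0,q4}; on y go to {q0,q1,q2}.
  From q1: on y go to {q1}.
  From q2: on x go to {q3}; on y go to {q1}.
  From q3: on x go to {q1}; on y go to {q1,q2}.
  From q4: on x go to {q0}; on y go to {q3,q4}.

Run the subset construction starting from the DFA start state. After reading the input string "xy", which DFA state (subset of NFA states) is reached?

Start: {q0}.
δ(q0,x) = {q0,q4}.
Union: {q0,q4}.
After x: {q0,q4}.
δ(q0,y) = {q0,q1,q2}; δ(q4,y) = {q3,q4}.
Union: {q0,q1,q2,q3,q4}.
After y: {q0,q1,q2,q3,q4}.

{q0,q1,q2,q3,q4}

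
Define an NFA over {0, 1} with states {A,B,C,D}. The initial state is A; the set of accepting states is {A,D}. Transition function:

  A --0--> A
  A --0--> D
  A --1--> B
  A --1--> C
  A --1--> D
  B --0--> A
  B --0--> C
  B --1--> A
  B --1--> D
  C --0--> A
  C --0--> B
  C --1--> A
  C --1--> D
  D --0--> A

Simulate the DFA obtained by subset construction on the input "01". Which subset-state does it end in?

{B,C,D}

Start: {A}.
δ(A,0) = {A,D}.
Union: {A,D}.
After 0: {A,D}.
δ(A,1) = {B,C,D}; δ(D,1) = ∅.
Union: {B,C,D}.
After 1: {B,C,D}.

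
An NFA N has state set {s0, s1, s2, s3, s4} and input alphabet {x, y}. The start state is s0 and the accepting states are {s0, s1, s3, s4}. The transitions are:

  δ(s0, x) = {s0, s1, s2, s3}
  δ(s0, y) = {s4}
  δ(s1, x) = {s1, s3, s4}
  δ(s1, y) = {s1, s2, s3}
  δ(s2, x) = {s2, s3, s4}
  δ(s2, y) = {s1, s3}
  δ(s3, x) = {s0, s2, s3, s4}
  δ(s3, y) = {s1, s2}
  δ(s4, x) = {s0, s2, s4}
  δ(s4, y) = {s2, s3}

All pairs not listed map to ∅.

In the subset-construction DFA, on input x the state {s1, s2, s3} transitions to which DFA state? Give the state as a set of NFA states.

{s0, s1, s2, s3, s4}

δ(s1,x) = {s1, s3, s4}; δ(s2,x) = {s2, s3, s4}; δ(s3,x) = {s0, s2, s3, s4}.
Union: {s0, s1, s2, s3, s4}.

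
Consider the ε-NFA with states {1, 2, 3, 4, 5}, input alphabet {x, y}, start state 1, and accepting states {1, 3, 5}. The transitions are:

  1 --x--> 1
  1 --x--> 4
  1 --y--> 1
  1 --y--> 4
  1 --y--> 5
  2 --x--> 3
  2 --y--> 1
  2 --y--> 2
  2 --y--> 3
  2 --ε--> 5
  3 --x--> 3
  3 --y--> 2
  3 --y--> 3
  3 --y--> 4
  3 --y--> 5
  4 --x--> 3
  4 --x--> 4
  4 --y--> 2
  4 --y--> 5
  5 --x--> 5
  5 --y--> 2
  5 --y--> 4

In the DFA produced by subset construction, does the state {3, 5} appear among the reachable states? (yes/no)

Start state of the DFA: {1} (ε-closure of the NFA start).
{1} --x--> {1, 4}  [new]
{1} --y--> {1, 4, 5}  [new]
{1, 4} --x--> {1, 3, 4}  [new]
{1, 4} --y--> {1, 2, 4, 5}  [new]
{1, 4, 5} --x--> {1, 3, 4, 5}  [new]
{1, 4, 5} --y--> {1, 2, 4, 5}  [seen]
{1, 3, 4} --x--> {1, 3, 4}  [seen]
{1, 3, 4} --y--> {1, 2, 3, 4, 5}  [new]
{1, 2, 4, 5} --x--> {1, 3, 4, 5}  [seen]
{1, 2, 4, 5} --y--> {1, 2, 3, 4, 5}  [seen]
{1, 3, 4, 5} --x--> {1, 3, 4, 5}  [seen]
{1, 3, 4, 5} --y--> {1, 2, 3, 4, 5}  [seen]
{1, 2, 3, 4, 5} --x--> {1, 3, 4, 5}  [seen]
{1, 2, 3, 4, 5} --y--> {1, 2, 3, 4, 5}  [seen]
Reachable DFA states: {1}, {1, 4}, {1, 4, 5}, {1, 3, 4}, {1, 2, 4, 5}, {1, 3, 4, 5}, {1, 2, 3, 4, 5}.
{3, 5} is not among them.

no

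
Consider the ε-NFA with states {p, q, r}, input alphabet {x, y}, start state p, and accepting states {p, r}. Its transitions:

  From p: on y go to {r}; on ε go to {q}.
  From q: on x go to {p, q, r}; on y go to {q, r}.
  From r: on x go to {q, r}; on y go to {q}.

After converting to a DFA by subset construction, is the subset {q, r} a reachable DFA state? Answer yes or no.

yes

Start state of the DFA: {p, q} (ε-closure of the NFA start).
{p, q} --x--> {p, q, r}  [new]
{p, q} --y--> {q, r}  [new]
{p, q, r} --x--> {p, q, r}  [seen]
{p, q, r} --y--> {q, r}  [seen]
{q, r} --x--> {p, q, r}  [seen]
{q, r} --y--> {q, r}  [seen]
Reachable DFA states: {p, q}, {p, q, r}, {q, r}.
{q, r} is among them.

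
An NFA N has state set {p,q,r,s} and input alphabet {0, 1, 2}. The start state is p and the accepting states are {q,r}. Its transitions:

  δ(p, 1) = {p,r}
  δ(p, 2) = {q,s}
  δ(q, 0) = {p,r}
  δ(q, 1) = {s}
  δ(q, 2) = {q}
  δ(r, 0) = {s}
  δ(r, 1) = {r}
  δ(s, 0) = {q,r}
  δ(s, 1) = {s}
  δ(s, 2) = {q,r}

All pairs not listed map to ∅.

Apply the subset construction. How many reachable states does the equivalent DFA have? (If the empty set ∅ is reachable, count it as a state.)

Start state of the DFA: {p}.
{p} --0--> ∅  [new]
{p} --1--> {p,r}  [new]
{p} --2--> {q,s}  [new]
∅ --0--> ∅  [seen]
∅ --1--> ∅  [seen]
∅ --2--> ∅  [seen]
{p,r} --0--> {s}  [new]
{p,r} --1--> {p,r}  [seen]
{p,r} --2--> {q,s}  [seen]
{q,s} --0--> {p,q,r}  [new]
{q,s} --1--> {s}  [seen]
{q,s} --2--> {q,r}  [new]
{s} --0--> {q,r}  [seen]
{s} --1--> {s}  [seen]
{s} --2--> {q,r}  [seen]
{p,q,r} --0--> {p,r,s}  [new]
{p,q,r} --1--> {p,r,s}  [seen]
{p,q,r} --2--> {q,s}  [seen]
{q,r} --0--> {p,r,s}  [seen]
{q,r} --1--> {r,s}  [new]
{q,r} --2--> {q}  [new]
{p,r,s} --0--> {q,r,s}  [new]
{p,r,s} --1--> {p,r,s}  [seen]
{p,r,s} --2--> {q,r,s}  [seen]
{r,s} --0--> {q,r,s}  [seen]
{r,s} --1--> {r,s}  [seen]
{r,s} --2--> {q,r}  [seen]
{q} --0--> {p,r}  [seen]
{q} --1--> {s}  [seen]
{q} --2--> {q}  [seen]
{q,r,s} --0--> {p,q,r,s}  [new]
{q,r,s} --1--> {r,s}  [seen]
{q,r,s} --2--> {q,r}  [seen]
{p,q,r,s} --0--> {p,q,r,s}  [seen]
{p,q,r,s} --1--> {p,r,s}  [seen]
{p,q,r,s} --2--> {q,r,s}  [seen]
Reachable DFA states: {p}, ∅, {p,r}, {q,s}, {s}, {p,q,r}, {q,r}, {p,r,s}, {r,s}, {q}, {q,r,s}, {p,q,r,s}.

12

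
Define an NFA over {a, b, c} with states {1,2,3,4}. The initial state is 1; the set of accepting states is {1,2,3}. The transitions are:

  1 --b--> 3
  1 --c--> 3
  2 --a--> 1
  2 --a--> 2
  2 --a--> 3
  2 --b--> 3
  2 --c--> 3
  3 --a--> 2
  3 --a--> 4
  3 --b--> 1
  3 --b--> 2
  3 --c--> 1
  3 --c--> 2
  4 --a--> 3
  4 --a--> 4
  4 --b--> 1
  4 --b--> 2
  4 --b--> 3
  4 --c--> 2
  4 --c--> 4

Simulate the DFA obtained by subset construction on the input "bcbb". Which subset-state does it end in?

Start: {1}.
δ(1,b) = {3}.
Union: {3}.
After b: {3}.
δ(3,c) = {1,2}.
Union: {1,2}.
After c: {1,2}.
δ(1,b) = {3}; δ(2,b) = {3}.
Union: {3}.
After b: {3}.
δ(3,b) = {1,2}.
Union: {1,2}.
After b: {1,2}.

{1,2}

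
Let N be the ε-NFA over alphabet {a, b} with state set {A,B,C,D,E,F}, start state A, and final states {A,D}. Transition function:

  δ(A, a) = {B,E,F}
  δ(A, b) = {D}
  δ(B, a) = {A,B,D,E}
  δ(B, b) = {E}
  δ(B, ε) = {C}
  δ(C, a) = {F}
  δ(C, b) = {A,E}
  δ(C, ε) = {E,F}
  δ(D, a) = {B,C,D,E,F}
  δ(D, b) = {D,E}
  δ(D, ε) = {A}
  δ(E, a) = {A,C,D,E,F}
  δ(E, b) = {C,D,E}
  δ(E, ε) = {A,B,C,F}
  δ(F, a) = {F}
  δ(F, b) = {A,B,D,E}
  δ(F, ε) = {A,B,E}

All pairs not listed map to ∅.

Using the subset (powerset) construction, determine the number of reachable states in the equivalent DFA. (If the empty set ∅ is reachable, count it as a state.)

Start state of the DFA: {A} (ε-closure of the NFA start).
{A} --a--> {A,B,C,E,F}  [new]
{A} --b--> {A,D}  [new]
{A,B,C,E,F} --a--> {A,B,C,D,E,F}  [new]
{A,B,C,E,F} --b--> {A,B,C,D,E,F}  [seen]
{A,D} --a--> {A,B,C,D,E,F}  [seen]
{A,D} --b--> {A,B,C,D,E,F}  [seen]
{A,B,C,D,E,F} --a--> {A,B,C,D,E,F}  [seen]
{A,B,C,D,E,F} --b--> {A,B,C,D,E,F}  [seen]
Reachable DFA states: {A}, {A,B,C,E,F}, {A,D}, {A,B,C,D,E,F}.

4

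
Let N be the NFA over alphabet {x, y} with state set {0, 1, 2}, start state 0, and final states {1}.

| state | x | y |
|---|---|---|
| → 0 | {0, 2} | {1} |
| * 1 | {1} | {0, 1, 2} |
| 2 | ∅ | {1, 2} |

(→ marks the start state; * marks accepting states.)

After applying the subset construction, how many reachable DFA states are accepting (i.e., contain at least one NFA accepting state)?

3

Start state of the DFA: {0}.
{0} --x--> {0, 2}  [new]
{0} --y--> {1}  [new]
{0, 2} --x--> {0, 2}  [seen]
{0, 2} --y--> {1, 2}  [new]
{1} --x--> {1}  [seen]
{1} --y--> {0, 1, 2}  [new]
{1, 2} --x--> {1}  [seen]
{1, 2} --y--> {0, 1, 2}  [seen]
{0, 1, 2} --x--> {0, 1, 2}  [seen]
{0, 1, 2} --y--> {0, 1, 2}  [seen]
Reachable DFA states: {0}, {0, 2}, {1}, {1, 2}, {0, 1, 2}.
Accepting DFA states (contain an NFA accepting state): {1}, {1, 2}, {0, 1, 2}.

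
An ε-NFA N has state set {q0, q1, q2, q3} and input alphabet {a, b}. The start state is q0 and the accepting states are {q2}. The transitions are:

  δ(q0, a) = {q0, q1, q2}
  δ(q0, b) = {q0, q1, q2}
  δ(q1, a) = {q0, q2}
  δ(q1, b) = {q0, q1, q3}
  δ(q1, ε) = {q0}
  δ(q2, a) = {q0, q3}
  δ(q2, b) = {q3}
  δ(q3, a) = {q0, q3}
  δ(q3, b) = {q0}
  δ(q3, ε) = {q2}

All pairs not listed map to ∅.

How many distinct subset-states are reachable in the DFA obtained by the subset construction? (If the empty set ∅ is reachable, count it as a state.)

3

Start state of the DFA: {q0} (ε-closure of the NFA start).
{q0} --a--> {q0, q1, q2}  [new]
{q0} --b--> {q0, q1, q2}  [seen]
{q0, q1, q2} --a--> {q0, q1, q2, q3}  [new]
{q0, q1, q2} --b--> {q0, q1, q2, q3}  [seen]
{q0, q1, q2, q3} --a--> {q0, q1, q2, q3}  [seen]
{q0, q1, q2, q3} --b--> {q0, q1, q2, q3}  [seen]
Reachable DFA states: {q0}, {q0, q1, q2}, {q0, q1, q2, q3}.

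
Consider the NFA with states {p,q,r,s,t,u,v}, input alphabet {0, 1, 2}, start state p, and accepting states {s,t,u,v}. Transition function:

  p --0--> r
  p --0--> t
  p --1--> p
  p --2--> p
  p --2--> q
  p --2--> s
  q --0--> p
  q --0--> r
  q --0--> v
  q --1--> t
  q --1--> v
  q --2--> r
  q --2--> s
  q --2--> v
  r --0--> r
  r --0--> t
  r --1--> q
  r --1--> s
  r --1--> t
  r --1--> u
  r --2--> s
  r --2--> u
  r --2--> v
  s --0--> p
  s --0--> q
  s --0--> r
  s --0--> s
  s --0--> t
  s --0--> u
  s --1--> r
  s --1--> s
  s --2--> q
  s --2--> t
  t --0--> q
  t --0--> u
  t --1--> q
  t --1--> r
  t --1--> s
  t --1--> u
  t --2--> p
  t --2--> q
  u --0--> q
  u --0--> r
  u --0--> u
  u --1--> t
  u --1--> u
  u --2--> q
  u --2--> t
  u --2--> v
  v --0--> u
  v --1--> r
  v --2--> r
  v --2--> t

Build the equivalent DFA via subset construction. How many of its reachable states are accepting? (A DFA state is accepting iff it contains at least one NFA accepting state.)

12

Start state of the DFA: {p}.
{p} --0--> {r,t}  [new]
{p} --1--> {p}  [seen]
{p} --2--> {p,q,s}  [new]
{r,t} --0--> {q,r,t,u}  [new]
{r,t} --1--> {q,r,s,t,u}  [new]
{r,t} --2--> {p,q,s,u,v}  [new]
{p,q,s} --0--> {p,q,r,s,t,u,v}  [new]
{p,q,s} --1--> {p,r,s,t,v}  [new]
{p,q,s} --2--> {p,q,r,s,t,v}  [new]
{q,r,t,u} --0--> {p,q,r,t,u,v}  [new]
{q,r,t,u} --1--> {q,r,s,t,u,v}  [new]
{q,r,t,u} --2--> {p,q,r,s,t,u,v}  [seen]
{q,r,s,t,u} --0--> {p,q,r,s,t,u,v}  [seen]
{q,r,s,t,u} --1--> {q,r,s,t,u,v}  [seen]
{q,r,s,t,u} --2--> {p,q,r,s,t,u,v}  [seen]
{p,q,s,u,v} --0--> {p,q,r,s,t,u,v}  [seen]
{p,q,s,u,v} --1--> {p,r,s,t,u,v}  [new]
{p,q,s,u,v} --2--> {p,q,r,s,t,v}  [seen]
{p,q,r,s,t,u,v} --0--> {p,q,r,s,t,u,v}  [seen]
{p,q,r,s,t,u,v} --1--> {p,q,r,s,t,u,v}  [seen]
{p,q,r,s,t,u,v} --2--> {p,q,r,s,t,u,v}  [seen]
{p,r,s,t,v} --0--> {p,q,r,s,t,u}  [new]
{p,r,s,t,v} --1--> {p,q,r,s,t,u}  [seen]
{p,r,s,t,v} --2--> {p,q,r,s,t,u,v}  [seen]
{p,q,r,s,t,v} --0--> {p,q,r,s,t,u,v}  [seen]
{p,q,r,s,t,v} --1--> {p,q,r,s,t,u,v}  [seen]
{p,q,r,s,t,v} --2--> {p,q,r,s,t,u,v}  [seen]
{p,q,r,t,u,v} --0--> {p,q,r,t,u,v}  [seen]
{p,q,r,t,u,v} --1--> {p,q,r,s,t,u,v}  [seen]
{p,q,r,t,u,v} --2--> {p,q,r,s,t,u,v}  [seen]
{q,r,s,t,u,v} --0--> {p,q,r,s,t,u,v}  [seen]
{q,r,s,t,u,v} --1--> {q,r,s,t,u,v}  [seen]
{q,r,s,t,u,v} --2--> {p,q,r,s,t,u,v}  [seen]
{p,r,s,t,u,v} --0--> {p,q,r,s,t,u}  [seen]
{p,r,s,t,u,v} --1--> {p,q,r,s,t,u}  [seen]
{p,r,s,t,u,v} --2--> {p,q,r,s,t,u,v}  [seen]
{p,q,r,s,t,u} --0--> {p,q,r,s,t,u,v}  [seen]
{p,q,r,s,t,u} --1--> {p,q,r,s,t,u,v}  [seen]
{p,q,r,s,t,u} --2--> {p,q,r,s,t,u,v}  [seen]
Reachable DFA states: {p}, {r,t}, {p,q,s}, {q,r,t,u}, {q,r,s,t,u}, {p,q,s,u,v}, {p,q,r,s,t,u,v}, {p,r,s,t,v}, {p,q,r,s,t,v}, {p,q,r,t,u,v}, {q,r,s,t,u,v}, {p,r,s,t,u,v}, {p,q,r,s,t,u}.
Accepting DFA states (contain an NFA accepting state): {r,t}, {p,q,s}, {q,r,t,u}, {q,r,s,t,u}, {p,q,s,u,v}, {p,q,r,s,t,u,v}, {p,r,s,t,v}, {p,q,r,s,t,v}, {p,q,r,t,u,v}, {q,r,s,t,u,v}, {p,r,s,t,u,v}, {p,q,r,s,t,u}.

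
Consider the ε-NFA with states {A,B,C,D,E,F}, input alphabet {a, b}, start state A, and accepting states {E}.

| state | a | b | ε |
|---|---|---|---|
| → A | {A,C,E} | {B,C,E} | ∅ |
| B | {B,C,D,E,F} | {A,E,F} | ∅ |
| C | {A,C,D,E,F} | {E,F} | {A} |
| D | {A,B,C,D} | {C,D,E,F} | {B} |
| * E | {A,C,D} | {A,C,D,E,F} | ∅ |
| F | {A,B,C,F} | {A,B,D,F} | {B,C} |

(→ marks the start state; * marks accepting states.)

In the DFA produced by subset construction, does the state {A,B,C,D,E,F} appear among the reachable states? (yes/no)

Start state of the DFA: {A} (ε-closure of the NFA start).
{A} --a--> {A,C,E}  [new]
{A} --b--> {A,B,C,E}  [new]
{A,C,E} --a--> {A,B,C,D,E,F}  [new]
{A,C,E} --b--> {A,B,C,D,E,F}  [seen]
{A,B,C,E} --a--> {A,B,C,D,E,F}  [seen]
{A,B,C,E} --b--> {A,B,C,D,E,F}  [seen]
{A,B,C,D,E,F} --a--> {A,B,C,D,E,F}  [seen]
{A,B,C,D,E,F} --b--> {A,B,C,D,E,F}  [seen]
Reachable DFA states: {A}, {A,C,E}, {A,B,C,E}, {A,B,C,D,E,F}.
{A,B,C,D,E,F} is among them.

yes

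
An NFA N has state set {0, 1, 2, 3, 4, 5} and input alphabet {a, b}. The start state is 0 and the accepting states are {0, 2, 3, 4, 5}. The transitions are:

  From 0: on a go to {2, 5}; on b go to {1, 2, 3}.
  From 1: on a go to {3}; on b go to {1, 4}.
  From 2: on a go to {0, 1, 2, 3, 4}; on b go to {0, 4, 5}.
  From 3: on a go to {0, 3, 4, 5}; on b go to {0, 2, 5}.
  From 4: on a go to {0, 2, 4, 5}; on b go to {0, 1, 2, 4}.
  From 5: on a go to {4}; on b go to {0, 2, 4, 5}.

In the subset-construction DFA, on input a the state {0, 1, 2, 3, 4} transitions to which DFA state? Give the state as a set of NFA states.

δ(0,a) = {2, 5}; δ(1,a) = {3}; δ(2,a) = {0, 1, 2, 3, 4}; δ(3,a) = {0, 3, 4, 5}; δ(4,a) = {0, 2, 4, 5}.
Union: {0, 1, 2, 3, 4, 5}.

{0, 1, 2, 3, 4, 5}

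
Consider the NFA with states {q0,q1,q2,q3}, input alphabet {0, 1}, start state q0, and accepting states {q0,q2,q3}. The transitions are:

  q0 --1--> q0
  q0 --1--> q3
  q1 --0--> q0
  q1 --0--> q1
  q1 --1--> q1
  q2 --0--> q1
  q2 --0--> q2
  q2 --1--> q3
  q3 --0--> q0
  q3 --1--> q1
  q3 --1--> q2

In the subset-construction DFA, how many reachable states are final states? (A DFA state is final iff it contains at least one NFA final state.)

Start state of the DFA: {q0}.
{q0} --0--> ∅  [new]
{q0} --1--> {q0,q3}  [new]
∅ --0--> ∅  [seen]
∅ --1--> ∅  [seen]
{q0,q3} --0--> {q0}  [seen]
{q0,q3} --1--> {q0,q1,q2,q3}  [new]
{q0,q1,q2,q3} --0--> {q0,q1,q2}  [new]
{q0,q1,q2,q3} --1--> {q0,q1,q2,q3}  [seen]
{q0,q1,q2} --0--> {q0,q1,q2}  [seen]
{q0,q1,q2} --1--> {q0,q1,q3}  [new]
{q0,q1,q3} --0--> {q0,q1}  [new]
{q0,q1,q3} --1--> {q0,q1,q2,q3}  [seen]
{q0,q1} --0--> {q0,q1}  [seen]
{q0,q1} --1--> {q0,q1,q3}  [seen]
Reachable DFA states: {q0}, ∅, {q0,q3}, {q0,q1,q2,q3}, {q0,q1,q2}, {q0,q1,q3}, {q0,q1}.
Accepting DFA states (contain an NFA accepting state): {q0}, {q0,q3}, {q0,q1,q2,q3}, {q0,q1,q2}, {q0,q1,q3}, {q0,q1}.

6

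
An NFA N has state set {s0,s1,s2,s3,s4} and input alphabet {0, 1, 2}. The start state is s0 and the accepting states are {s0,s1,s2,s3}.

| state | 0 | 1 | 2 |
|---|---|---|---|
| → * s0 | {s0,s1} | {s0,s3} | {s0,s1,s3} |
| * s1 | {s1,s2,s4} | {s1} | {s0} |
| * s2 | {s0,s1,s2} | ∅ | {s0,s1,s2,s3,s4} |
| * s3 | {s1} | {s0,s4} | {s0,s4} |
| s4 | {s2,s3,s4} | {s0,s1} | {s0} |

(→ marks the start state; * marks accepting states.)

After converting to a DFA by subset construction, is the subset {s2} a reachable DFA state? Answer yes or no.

no

Start state of the DFA: {s0}.
{s0} --0--> {s0,s1}  [new]
{s0} --1--> {s0,s3}  [new]
{s0} --2--> {s0,s1,s3}  [new]
{s0,s1} --0--> {s0,s1,s2,s4}  [new]
{s0,s1} --1--> {s0,s1,s3}  [seen]
{s0,s1} --2--> {s0,s1,s3}  [seen]
{s0,s3} --0--> {s0,s1}  [seen]
{s0,s3} --1--> {s0,s3,s4}  [new]
{s0,s3} --2--> {s0,s1,s3,s4}  [new]
{s0,s1,s3} --0--> {s0,s1,s2,s4}  [seen]
{s0,s1,s3} --1--> {s0,s1,s3,s4}  [seen]
{s0,s1,s3} --2--> {s0,s1,s3,s4}  [seen]
{s0,s1,s2,s4} --0--> {s0,s1,s2,s3,s4}  [new]
{s0,s1,s2,s4} --1--> {s0,s1,s3}  [seen]
{s0,s1,s2,s4} --2--> {s0,s1,s2,s3,s4}  [seen]
{s0,s3,s4} --0--> {s0,s1,s2,s3,s4}  [seen]
{s0,s3,s4} --1--> {s0,s1,s3,s4}  [seen]
{s0,s3,s4} --2--> {s0,s1,s3,s4}  [seen]
{s0,s1,s3,s4} --0--> {s0,s1,s2,s3,s4}  [seen]
{s0,s1,s3,s4} --1--> {s0,s1,s3,s4}  [seen]
{s0,s1,s3,s4} --2--> {s0,s1,s3,s4}  [seen]
{s0,s1,s2,s3,s4} --0--> {s0,s1,s2,s3,s4}  [seen]
{s0,s1,s2,s3,s4} --1--> {s0,s1,s3,s4}  [seen]
{s0,s1,s2,s3,s4} --2--> {s0,s1,s2,s3,s4}  [seen]
Reachable DFA states: {s0}, {s0,s1}, {s0,s3}, {s0,s1,s3}, {s0,s1,s2,s4}, {s0,s3,s4}, {s0,s1,s3,s4}, {s0,s1,s2,s3,s4}.
{s2} is not among them.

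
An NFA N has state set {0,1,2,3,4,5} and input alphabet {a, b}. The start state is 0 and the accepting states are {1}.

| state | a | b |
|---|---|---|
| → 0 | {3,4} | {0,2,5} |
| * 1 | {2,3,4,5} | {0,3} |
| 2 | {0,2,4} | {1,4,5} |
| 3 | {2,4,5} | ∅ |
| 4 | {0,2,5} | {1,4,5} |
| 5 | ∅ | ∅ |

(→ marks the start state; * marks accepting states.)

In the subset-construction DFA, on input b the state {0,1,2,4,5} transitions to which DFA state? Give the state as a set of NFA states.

δ(0,b) = {0,2,5}; δ(1,b) = {0,3}; δ(2,b) = {1,4,5}; δ(4,b) = {1,4,5}; δ(5,b) = ∅.
Union: {0,1,2,3,4,5}.

{0,1,2,3,4,5}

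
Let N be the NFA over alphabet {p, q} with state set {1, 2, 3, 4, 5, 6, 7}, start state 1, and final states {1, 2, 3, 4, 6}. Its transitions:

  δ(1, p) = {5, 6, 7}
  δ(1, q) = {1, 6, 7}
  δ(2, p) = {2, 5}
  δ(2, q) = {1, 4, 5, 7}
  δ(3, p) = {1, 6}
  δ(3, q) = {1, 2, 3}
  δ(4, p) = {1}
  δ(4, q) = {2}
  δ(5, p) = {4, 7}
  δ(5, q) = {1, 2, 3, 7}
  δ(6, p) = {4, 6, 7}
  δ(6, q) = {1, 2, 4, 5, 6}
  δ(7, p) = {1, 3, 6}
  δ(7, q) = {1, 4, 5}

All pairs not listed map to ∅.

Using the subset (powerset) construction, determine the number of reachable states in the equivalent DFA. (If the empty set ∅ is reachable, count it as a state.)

Start state of the DFA: {1}.
{1} --p--> {5, 6, 7}  [new]
{1} --q--> {1, 6, 7}  [new]
{5, 6, 7} --p--> {1, 3, 4, 6, 7}  [new]
{5, 6, 7} --q--> {1, 2, 3, 4, 5, 6, 7}  [new]
{1, 6, 7} --p--> {1, 3, 4, 5, 6, 7}  [new]
{1, 6, 7} --q--> {1, 2, 4, 5, 6, 7}  [new]
{1, 3, 4, 6, 7} --p--> {1, 3, 4, 5, 6, 7}  [seen]
{1, 3, 4, 6, 7} --q--> {1, 2, 3, 4, 5, 6, 7}  [seen]
{1, 2, 3, 4, 5, 6, 7} --p--> {1, 2, 3, 4, 5, 6, 7}  [seen]
{1, 2, 3, 4, 5, 6, 7} --q--> {1, 2, 3, 4, 5, 6, 7}  [seen]
{1, 3, 4, 5, 6, 7} --p--> {1, 3, 4, 5, 6, 7}  [seen]
{1, 3, 4, 5, 6, 7} --q--> {1, 2, 3, 4, 5, 6, 7}  [seen]
{1, 2, 4, 5, 6, 7} --p--> {1, 2, 3, 4, 5, 6, 7}  [seen]
{1, 2, 4, 5, 6, 7} --q--> {1, 2, 3, 4, 5, 6, 7}  [seen]
Reachable DFA states: {1}, {5, 6, 7}, {1, 6, 7}, {1, 3, 4, 6, 7}, {1, 2, 3, 4, 5, 6, 7}, {1, 3, 4, 5, 6, 7}, {1, 2, 4, 5, 6, 7}.

7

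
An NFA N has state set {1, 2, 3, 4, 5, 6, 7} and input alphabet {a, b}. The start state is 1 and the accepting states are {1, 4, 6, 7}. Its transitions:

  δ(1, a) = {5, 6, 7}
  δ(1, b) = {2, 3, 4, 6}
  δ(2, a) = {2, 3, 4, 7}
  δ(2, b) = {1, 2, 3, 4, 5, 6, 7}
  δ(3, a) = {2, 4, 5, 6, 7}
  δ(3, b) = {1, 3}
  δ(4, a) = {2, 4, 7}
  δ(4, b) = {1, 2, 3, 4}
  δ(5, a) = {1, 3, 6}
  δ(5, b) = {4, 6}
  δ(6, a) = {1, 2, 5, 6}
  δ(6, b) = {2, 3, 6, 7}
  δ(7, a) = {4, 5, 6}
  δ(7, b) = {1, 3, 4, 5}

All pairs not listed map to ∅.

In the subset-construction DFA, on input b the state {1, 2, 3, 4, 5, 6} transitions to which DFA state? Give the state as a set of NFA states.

δ(1,b) = {2, 3, 4, 6}; δ(2,b) = {1, 2, 3, 4, 5, 6, 7}; δ(3,b) = {1, 3}; δ(4,b) = {1, 2, 3, 4}; δ(5,b) = {4, 6}; δ(6,b) = {2, 3, 6, 7}.
Union: {1, 2, 3, 4, 5, 6, 7}.

{1, 2, 3, 4, 5, 6, 7}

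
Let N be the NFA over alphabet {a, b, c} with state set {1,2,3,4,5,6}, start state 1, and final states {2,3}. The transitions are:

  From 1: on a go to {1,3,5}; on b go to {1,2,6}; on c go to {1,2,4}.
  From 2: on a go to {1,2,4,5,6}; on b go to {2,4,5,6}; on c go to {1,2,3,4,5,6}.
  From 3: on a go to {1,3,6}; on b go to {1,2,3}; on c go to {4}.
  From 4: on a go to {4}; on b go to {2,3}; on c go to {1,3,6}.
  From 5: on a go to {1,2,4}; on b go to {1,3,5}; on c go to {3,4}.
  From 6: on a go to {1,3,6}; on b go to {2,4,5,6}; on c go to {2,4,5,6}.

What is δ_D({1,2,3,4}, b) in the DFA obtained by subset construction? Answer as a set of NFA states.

{1,2,3,4,5,6}

δ(1,b) = {1,2,6}; δ(2,b) = {2,4,5,6}; δ(3,b) = {1,2,3}; δ(4,b) = {2,3}.
Union: {1,2,3,4,5,6}.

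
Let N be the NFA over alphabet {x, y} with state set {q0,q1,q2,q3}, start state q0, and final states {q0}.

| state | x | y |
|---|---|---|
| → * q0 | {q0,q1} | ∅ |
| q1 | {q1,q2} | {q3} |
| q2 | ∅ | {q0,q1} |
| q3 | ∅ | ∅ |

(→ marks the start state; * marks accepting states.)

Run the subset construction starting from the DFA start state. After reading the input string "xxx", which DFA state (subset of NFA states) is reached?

Start: {q0}.
δ(q0,x) = {q0,q1}.
Union: {q0,q1}.
After x: {q0,q1}.
δ(q0,x) = {q0,q1}; δ(q1,x) = {q1,q2}.
Union: {q0,q1,q2}.
After x: {q0,q1,q2}.
δ(q0,x) = {q0,q1}; δ(q1,x) = {q1,q2}; δ(q2,x) = ∅.
Union: {q0,q1,q2}.
After x: {q0,q1,q2}.

{q0,q1,q2}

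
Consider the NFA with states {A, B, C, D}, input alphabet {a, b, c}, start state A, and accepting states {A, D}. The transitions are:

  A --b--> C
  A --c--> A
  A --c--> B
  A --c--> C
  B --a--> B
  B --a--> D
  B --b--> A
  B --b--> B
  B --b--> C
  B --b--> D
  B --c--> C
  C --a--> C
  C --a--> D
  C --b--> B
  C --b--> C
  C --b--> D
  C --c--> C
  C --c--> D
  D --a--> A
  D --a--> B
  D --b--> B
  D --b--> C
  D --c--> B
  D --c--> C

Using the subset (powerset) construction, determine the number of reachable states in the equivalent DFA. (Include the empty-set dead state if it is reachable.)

Start state of the DFA: {A}.
{A} --a--> ∅  [new]
{A} --b--> {C}  [new]
{A} --c--> {A, B, C}  [new]
∅ --a--> ∅  [seen]
∅ --b--> ∅  [seen]
∅ --c--> ∅  [seen]
{C} --a--> {C, D}  [new]
{C} --b--> {B, C, D}  [new]
{C} --c--> {C, D}  [seen]
{A, B, C} --a--> {B, C, D}  [seen]
{A, B, C} --b--> {A, B, C, D}  [new]
{A, B, C} --c--> {A, B, C, D}  [seen]
{C, D} --a--> {A, B, C, D}  [seen]
{C, D} --b--> {B, C, D}  [seen]
{C, D} --c--> {B, C, D}  [seen]
{B, C, D} --a--> {A, B, C, D}  [seen]
{B, C, D} --b--> {A, B, C, D}  [seen]
{B, C, D} --c--> {B, C, D}  [seen]
{A, B, C, D} --a--> {A, B, C, D}  [seen]
{A, B, C, D} --b--> {A, B, C, D}  [seen]
{A, B, C, D} --c--> {A, B, C, D}  [seen]
Reachable DFA states: {A}, ∅, {C}, {A, B, C}, {C, D}, {B, C, D}, {A, B, C, D}.

7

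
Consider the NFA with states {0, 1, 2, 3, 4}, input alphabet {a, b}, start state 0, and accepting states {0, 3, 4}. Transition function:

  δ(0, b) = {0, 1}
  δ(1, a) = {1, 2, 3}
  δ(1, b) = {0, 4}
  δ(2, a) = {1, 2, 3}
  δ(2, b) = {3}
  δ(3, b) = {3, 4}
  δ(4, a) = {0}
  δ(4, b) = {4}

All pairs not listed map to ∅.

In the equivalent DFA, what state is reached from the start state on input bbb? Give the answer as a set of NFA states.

Start: {0}.
δ(0,b) = {0, 1}.
Union: {0, 1}.
After b: {0, 1}.
δ(0,b) = {0, 1}; δ(1,b) = {0, 4}.
Union: {0, 1, 4}.
After b: {0, 1, 4}.
δ(0,b) = {0, 1}; δ(1,b) = {0, 4}; δ(4,b) = {4}.
Union: {0, 1, 4}.
After b: {0, 1, 4}.

{0, 1, 4}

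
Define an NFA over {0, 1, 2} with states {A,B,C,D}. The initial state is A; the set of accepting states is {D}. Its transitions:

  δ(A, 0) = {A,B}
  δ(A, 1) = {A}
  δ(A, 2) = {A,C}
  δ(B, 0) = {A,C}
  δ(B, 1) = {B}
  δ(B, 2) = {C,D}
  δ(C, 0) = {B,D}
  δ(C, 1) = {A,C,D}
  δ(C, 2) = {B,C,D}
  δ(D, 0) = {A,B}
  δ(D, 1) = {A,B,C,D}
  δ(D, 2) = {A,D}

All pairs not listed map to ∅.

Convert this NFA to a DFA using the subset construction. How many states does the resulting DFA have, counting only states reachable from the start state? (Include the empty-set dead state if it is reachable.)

Start state of the DFA: {A}.
{A} --0--> {A,B}  [new]
{A} --1--> {A}  [seen]
{A} --2--> {A,C}  [new]
{A,B} --0--> {A,B,C}  [new]
{A,B} --1--> {A,B}  [seen]
{A,B} --2--> {A,C,D}  [new]
{A,C} --0--> {A,B,D}  [new]
{A,C} --1--> {A,C,D}  [seen]
{A,C} --2--> {A,B,C,D}  [new]
{A,B,C} --0--> {A,B,C,D}  [seen]
{A,B,C} --1--> {A,B,C,D}  [seen]
{A,B,C} --2--> {A,B,C,D}  [seen]
{A,C,D} --0--> {A,B,D}  [seen]
{A,C,D} --1--> {A,B,C,D}  [seen]
{A,C,D} --2--> {A,B,C,D}  [seen]
{A,B,D} --0--> {A,B,C}  [seen]
{A,B,D} --1--> {A,B,C,D}  [seen]
{A,B,D} --2--> {A,C,D}  [seen]
{A,B,C,D} --0--> {A,B,C,D}  [seen]
{A,B,C,D} --1--> {A,B,C,D}  [seen]
{A,B,C,D} --2--> {A,B,C,D}  [seen]
Reachable DFA states: {A}, {A,B}, {A,C}, {A,B,C}, {A,C,D}, {A,B,D}, {A,B,C,D}.

7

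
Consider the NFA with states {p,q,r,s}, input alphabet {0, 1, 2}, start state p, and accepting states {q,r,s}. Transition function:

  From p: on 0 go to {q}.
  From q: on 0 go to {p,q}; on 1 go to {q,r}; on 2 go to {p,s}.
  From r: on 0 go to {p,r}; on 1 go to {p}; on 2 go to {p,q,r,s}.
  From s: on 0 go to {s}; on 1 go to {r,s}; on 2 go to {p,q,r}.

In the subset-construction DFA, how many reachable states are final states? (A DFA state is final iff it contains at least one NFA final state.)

11

Start state of the DFA: {p}.
{p} --0--> {q}  [new]
{p} --1--> ∅  [new]
{p} --2--> ∅  [seen]
{q} --0--> {p,q}  [new]
{q} --1--> {q,r}  [new]
{q} --2--> {p,s}  [new]
∅ --0--> ∅  [seen]
∅ --1--> ∅  [seen]
∅ --2--> ∅  [seen]
{p,q} --0--> {p,q}  [seen]
{p,q} --1--> {q,r}  [seen]
{p,q} --2--> {p,s}  [seen]
{q,r} --0--> {p,q,r}  [new]
{q,r} --1--> {p,q,r}  [seen]
{q,r} --2--> {p,q,r,s}  [new]
{p,s} --0--> {q,s}  [new]
{p,s} --1--> {r,s}  [new]
{p,s} --2--> {p,q,r}  [seen]
{p,q,r} --0--> {p,q,r}  [seen]
{p,q,r} --1--> {p,q,r}  [seen]
{p,q,r} --2--> {p,q,r,s}  [seen]
{p,q,r,s} --0--> {p,q,r,s}  [seen]
{p,q,r,s} --1--> {p,q,r,s}  [seen]
{p,q,r,s} --2--> {p,q,r,s}  [seen]
{q,s} --0--> {p,q,s}  [new]
{q,s} --1--> {q,r,s}  [new]
{q,s} --2--> {p,q,r,s}  [seen]
{r,s} --0--> {p,r,s}  [new]
{r,s} --1--> {p,r,s}  [seen]
{r,s} --2--> {p,q,r,s}  [seen]
{p,q,s} --0--> {p,q,s}  [seen]
{p,q,s} --1--> {q,r,s}  [seen]
{p,q,s} --2--> {p,q,r,s}  [seen]
{q,r,s} --0--> {p,q,r,s}  [seen]
{q,r,s} --1--> {p,q,r,s}  [seen]
{q,r,s} --2--> {p,q,r,s}  [seen]
{p,r,s} --0--> {p,q,r,s}  [seen]
{p,r,s} --1--> {p,r,s}  [seen]
{p,r,s} --2--> {p,q,r,s}  [seen]
Reachable DFA states: {p}, {q}, ∅, {p,q}, {q,r}, {p,s}, {p,q,r}, {p,q,r,s}, {q,s}, {r,s}, {p,q,s}, {q,r,s}, {p,r,s}.
Accepting DFA states (contain an NFA accepting state): {q}, {p,q}, {q,r}, {p,s}, {p,q,r}, {p,q,r,s}, {q,s}, {r,s}, {p,q,s}, {q,r,s}, {p,r,s}.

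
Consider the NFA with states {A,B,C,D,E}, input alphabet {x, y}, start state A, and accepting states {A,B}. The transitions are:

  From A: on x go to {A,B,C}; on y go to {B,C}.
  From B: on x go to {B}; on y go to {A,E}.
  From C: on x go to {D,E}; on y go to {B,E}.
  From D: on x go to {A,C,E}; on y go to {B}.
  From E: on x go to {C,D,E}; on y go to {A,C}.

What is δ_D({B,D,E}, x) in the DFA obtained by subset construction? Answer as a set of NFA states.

{A,B,C,D,E}

δ(B,x) = {B}; δ(D,x) = {A,C,E}; δ(E,x) = {C,D,E}.
Union: {A,B,C,D,E}.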